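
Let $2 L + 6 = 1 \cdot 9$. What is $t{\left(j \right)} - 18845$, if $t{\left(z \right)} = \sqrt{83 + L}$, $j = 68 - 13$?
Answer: $-18845 + \frac{13 \sqrt{2}}{2} \approx -18836.0$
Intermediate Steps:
$L = \frac{3}{2}$ ($L = -3 + \frac{1 \cdot 9}{2} = -3 + \frac{1}{2} \cdot 9 = -3 + \frac{9}{2} = \frac{3}{2} \approx 1.5$)
$j = 55$
$t{\left(z \right)} = \frac{13 \sqrt{2}}{2}$ ($t{\left(z \right)} = \sqrt{83 + \frac{3}{2}} = \sqrt{\frac{169}{2}} = \frac{13 \sqrt{2}}{2}$)
$t{\left(j \right)} - 18845 = \frac{13 \sqrt{2}}{2} - 18845 = -18845 + \frac{13 \sqrt{2}}{2}$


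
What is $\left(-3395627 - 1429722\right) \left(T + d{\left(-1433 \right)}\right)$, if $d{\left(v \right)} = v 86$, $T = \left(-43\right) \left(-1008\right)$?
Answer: $385516433006$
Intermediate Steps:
$T = 43344$
$d{\left(v \right)} = 86 v$
$\left(-3395627 - 1429722\right) \left(T + d{\left(-1433 \right)}\right) = \left(-3395627 - 1429722\right) \left(43344 + 86 \left(-1433\right)\right) = - 4825349 \left(43344 - 123238\right) = \left(-4825349\right) \left(-79894\right) = 385516433006$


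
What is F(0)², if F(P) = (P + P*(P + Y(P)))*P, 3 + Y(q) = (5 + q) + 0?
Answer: 0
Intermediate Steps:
Y(q) = 2 + q (Y(q) = -3 + ((5 + q) + 0) = -3 + (5 + q) = 2 + q)
F(P) = P*(P + P*(2 + 2*P)) (F(P) = (P + P*(P + (2 + P)))*P = (P + P*(2 + 2*P))*P = P*(P + P*(2 + 2*P)))
F(0)² = (0²*(3 + 2*0))² = (0*(3 + 0))² = (0*3)² = 0² = 0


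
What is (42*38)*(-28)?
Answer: -44688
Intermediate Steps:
(42*38)*(-28) = 1596*(-28) = -44688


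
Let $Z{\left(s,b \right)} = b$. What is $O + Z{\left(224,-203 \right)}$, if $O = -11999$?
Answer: $-12202$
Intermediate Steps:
$O + Z{\left(224,-203 \right)} = -11999 - 203 = -12202$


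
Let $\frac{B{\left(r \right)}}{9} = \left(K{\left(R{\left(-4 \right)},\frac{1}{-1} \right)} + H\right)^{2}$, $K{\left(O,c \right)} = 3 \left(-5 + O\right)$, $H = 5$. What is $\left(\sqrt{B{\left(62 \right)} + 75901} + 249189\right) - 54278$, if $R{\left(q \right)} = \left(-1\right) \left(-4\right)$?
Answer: $194911 + \sqrt{75937} \approx 1.9519 \cdot 10^{5}$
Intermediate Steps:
$R{\left(q \right)} = 4$
$K{\left(O,c \right)} = -15 + 3 O$
$B{\left(r \right)} = 36$ ($B{\left(r \right)} = 9 \left(\left(-15 + 3 \cdot 4\right) + 5\right)^{2} = 9 \left(\left(-15 + 12\right) + 5\right)^{2} = 9 \left(-3 + 5\right)^{2} = 9 \cdot 2^{2} = 9 \cdot 4 = 36$)
$\left(\sqrt{B{\left(62 \right)} + 75901} + 249189\right) - 54278 = \left(\sqrt{36 + 75901} + 249189\right) - 54278 = \left(\sqrt{75937} + 249189\right) - 54278 = \left(249189 + \sqrt{75937}\right) - 54278 = 194911 + \sqrt{75937}$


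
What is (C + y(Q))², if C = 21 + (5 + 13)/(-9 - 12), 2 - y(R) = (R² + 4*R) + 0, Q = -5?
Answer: 14400/49 ≈ 293.88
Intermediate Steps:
y(R) = 2 - R² - 4*R (y(R) = 2 - ((R² + 4*R) + 0) = 2 - (R² + 4*R) = 2 + (-R² - 4*R) = 2 - R² - 4*R)
C = 141/7 (C = 21 + 18/(-21) = 21 + 18*(-1/21) = 21 - 6/7 = 141/7 ≈ 20.143)
(C + y(Q))² = (141/7 + (2 - 1*(-5)² - 4*(-5)))² = (141/7 + (2 - 1*25 + 20))² = (141/7 + (2 - 25 + 20))² = (141/7 - 3)² = (120/7)² = 14400/49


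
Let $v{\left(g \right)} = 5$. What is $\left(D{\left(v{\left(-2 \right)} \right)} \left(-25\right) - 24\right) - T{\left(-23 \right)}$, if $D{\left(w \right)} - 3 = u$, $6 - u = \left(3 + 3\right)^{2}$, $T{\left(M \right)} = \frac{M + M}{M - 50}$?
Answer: $\frac{47477}{73} \approx 650.37$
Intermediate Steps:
$T{\left(M \right)} = \frac{2 M}{-50 + M}$
$u = -30$ ($u = 6 - \left(3 + 3\right)^{2} = 6 - 6^{2} = 6 - 36 = -30$)
$D{\left(w \right)} = -27$ ($D{\left(w \right)} = 3 - 30 = -27$)
$\left(D{\left(v{\left(-2 \right)} \right)} \left(-25\right) - 24\right) - T{\left(-23 \right)} = \left(\left(-27\right) \left(-25\right) - 24\right) - 2 \left(-23\right) \frac{1}{-50 - 23} = \left(675 - 24\right) - 2 \left(-23\right) \frac{1}{-73} = 651 - 2 \left(-23\right) \left(- \frac{1}{73}\right) = 651 - \frac{46}{73} = \frac{47477}{73}$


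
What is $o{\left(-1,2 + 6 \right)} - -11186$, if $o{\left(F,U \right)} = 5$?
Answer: $11191$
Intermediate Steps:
$o{\left(-1,2 + 6 \right)} - -11186 = 5 - -11186 = 5 + 11186 = 11191$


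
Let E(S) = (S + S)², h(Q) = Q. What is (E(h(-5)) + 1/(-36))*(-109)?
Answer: -392291/36 ≈ -10897.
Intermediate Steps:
E(S) = 4*S² (E(S) = (2*S)² = 4*S²)
(E(h(-5)) + 1/(-36))*(-109) = (4*(-5)² + 1/(-36))*(-109) = (4*25 - 1/36)*(-109) = (100 - 1/36)*(-109) = (3599/36)*(-109) = -392291/36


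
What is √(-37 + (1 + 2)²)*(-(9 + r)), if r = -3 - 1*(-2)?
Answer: -16*I*√7 ≈ -42.332*I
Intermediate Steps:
r = -1 (r = -3 + 2 = -1)
√(-37 + (1 + 2)²)*(-(9 + r)) = √(-37 + (1 + 2)²)*(-(9 - 1)) = √(-37 + 3²)*(-1*8) = √(-37 + 9)*(-8) = √(-28)*(-8) = (2*I*√7)*(-8) = -16*I*√7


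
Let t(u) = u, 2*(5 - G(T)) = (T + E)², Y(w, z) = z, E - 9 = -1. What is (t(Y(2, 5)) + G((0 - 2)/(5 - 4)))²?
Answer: 64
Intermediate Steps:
E = 8 (E = 9 - 1 = 8)
G(T) = 5 - (8 + T)²/2 (G(T) = 5 - (T + 8)²/2 = 5 - (8 + T)²/2)
(t(Y(2, 5)) + G((0 - 2)/(5 - 4)))² = (5 + (5 - (8 + (0 - 2)/(5 - 4))²/2))² = (5 + (5 - (8 - 2/1)²/2))² = (5 + (5 - (8 - 2*1)²/2))² = (5 + (5 - (8 - 2)²/2))² = (5 + (5 - ½*6²))² = (5 + (5 - ½*36))² = (5 + (5 - 18))² = (5 - 13)² = (-8)² = 64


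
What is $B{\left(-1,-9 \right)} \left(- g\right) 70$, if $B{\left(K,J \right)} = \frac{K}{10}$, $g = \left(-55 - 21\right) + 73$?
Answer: $-21$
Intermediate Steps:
$g = -3$ ($g = -76 + 73 = -3$)
$B{\left(K,J \right)} = \frac{K}{10}$ ($B{\left(K,J \right)} = K \frac{1}{10} = \frac{K}{10}$)
$B{\left(-1,-9 \right)} \left(- g\right) 70 = \frac{1}{10} \left(-1\right) \left(\left(-1\right) \left(-3\right)\right) 70 = \left(- \frac{1}{10}\right) 3 \cdot 70 = \left(- \frac{3}{10}\right) 70 = -21$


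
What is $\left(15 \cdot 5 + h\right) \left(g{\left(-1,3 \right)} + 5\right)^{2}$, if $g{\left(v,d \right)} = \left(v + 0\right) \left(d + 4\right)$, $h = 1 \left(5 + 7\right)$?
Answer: $348$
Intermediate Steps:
$h = 12$ ($h = 1 \cdot 12 = 12$)
$g{\left(v,d \right)} = v \left(4 + d\right)$
$\left(15 \cdot 5 + h\right) \left(g{\left(-1,3 \right)} + 5\right)^{2} = \left(15 \cdot 5 + 12\right) \left(- (4 + 3) + 5\right)^{2} = \left(75 + 12\right) \left(\left(-1\right) 7 + 5\right)^{2} = 87 \left(-7 + 5\right)^{2} = 87 \left(-2\right)^{2} = 87 \cdot 4 = 348$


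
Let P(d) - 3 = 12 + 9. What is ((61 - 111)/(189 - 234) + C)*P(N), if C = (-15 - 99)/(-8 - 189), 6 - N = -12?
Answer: 23968/591 ≈ 40.555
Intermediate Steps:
N = 18 (N = 6 - 1*(-12) = 6 + 12 = 18)
P(d) = 24 (P(d) = 3 + (12 + 9) = 3 + 21 = 24)
C = 114/197 (C = -114/(-197) = -114*(-1/197) = 114/197 ≈ 0.57868)
((61 - 111)/(189 - 234) + C)*P(N) = ((61 - 111)/(189 - 234) + 114/197)*24 = (-50/(-45) + 114/197)*24 = (-50*(-1/45) + 114/197)*24 = (10/9 + 114/197)*24 = (2996/1773)*24 = 23968/591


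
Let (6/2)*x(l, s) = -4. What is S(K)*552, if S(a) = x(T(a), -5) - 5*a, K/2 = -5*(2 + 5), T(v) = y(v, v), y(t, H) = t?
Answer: 192464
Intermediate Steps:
T(v) = v
x(l, s) = -4/3 (x(l, s) = (⅓)*(-4) = -4/3)
K = -70 (K = 2*(-5*(2 + 5)) = 2*(-5*7) = 2*(-35) = -70)
S(a) = -4/3 - 5*a
S(K)*552 = (-4/3 - 5*(-70))*552 = (-4/3 + 350)*552 = (1046/3)*552 = 192464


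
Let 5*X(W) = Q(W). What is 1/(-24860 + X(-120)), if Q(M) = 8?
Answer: -5/124292 ≈ -4.0228e-5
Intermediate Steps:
X(W) = 8/5 (X(W) = (⅕)*8 = 8/5)
1/(-24860 + X(-120)) = 1/(-24860 + 8/5) = 1/(-124292/5) = -5/124292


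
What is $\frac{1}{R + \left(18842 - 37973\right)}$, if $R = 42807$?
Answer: $\frac{1}{23676} \approx 4.2237 \cdot 10^{-5}$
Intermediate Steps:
$\frac{1}{R + \left(18842 - 37973\right)} = \frac{1}{42807 + \left(18842 - 37973\right)} = \frac{1}{42807 - 19131} = \frac{1}{23676}$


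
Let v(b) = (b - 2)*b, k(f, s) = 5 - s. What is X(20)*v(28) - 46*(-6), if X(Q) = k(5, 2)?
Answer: 2460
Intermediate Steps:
X(Q) = 3 (X(Q) = 5 - 1*2 = 5 - 2 = 3)
v(b) = b*(-2 + b) (v(b) = (-2 + b)*b = b*(-2 + b))
X(20)*v(28) - 46*(-6) = 3*(28*(-2 + 28)) - 46*(-6) = 3*(28*26) + 276 = 3*728 + 276 = 2184 + 276 = 2460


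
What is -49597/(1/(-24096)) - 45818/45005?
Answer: 53784994440742/45005 ≈ 1.1951e+9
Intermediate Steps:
-49597/(1/(-24096)) - 45818/45005 = -49597/(-1/24096) - 45818*1/45005 = -49597*(-24096) - 45818/45005 = 1195089312 - 45818/45005 = 53784994440742/45005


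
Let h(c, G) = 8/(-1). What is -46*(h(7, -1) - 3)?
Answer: 506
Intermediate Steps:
h(c, G) = -8 (h(c, G) = 8*(-1) = -8)
-46*(h(7, -1) - 3) = -46*(-8 - 3) = -46*(-11) = 506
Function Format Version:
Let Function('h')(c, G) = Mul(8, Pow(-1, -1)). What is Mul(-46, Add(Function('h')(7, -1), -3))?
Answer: 506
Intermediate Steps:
Function('h')(c, G) = -8 (Function('h')(c, G) = Mul(8, -1) = -8)
Mul(-46, Add(Function('h')(7, -1), -3)) = Mul(-46, Add(-8, -3)) = Mul(-46, -11) = 506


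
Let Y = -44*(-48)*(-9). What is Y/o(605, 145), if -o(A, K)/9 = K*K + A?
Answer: 352/3605 ≈ 0.097642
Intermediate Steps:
o(A, K) = -9*A - 9*K**2 (o(A, K) = -9*(K*K + A) = -9*(K**2 + A) = -9*(A + K**2) = -9*A - 9*K**2)
Y = -19008 (Y = 2112*(-9) = -19008)
Y/o(605, 145) = -19008/(-9*605 - 9*145**2) = -19008/(-5445 - 9*21025) = -19008/(-5445 - 189225) = -19008/(-194670) = -19008*(-1/194670) = 352/3605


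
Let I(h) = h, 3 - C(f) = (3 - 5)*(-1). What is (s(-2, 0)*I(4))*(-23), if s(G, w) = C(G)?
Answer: -92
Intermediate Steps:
C(f) = 1 (C(f) = 3 - (3 - 5)*(-1) = 3 - (-2)*(-1) = 3 - 1*2 = 3 - 2 = 1)
s(G, w) = 1
(s(-2, 0)*I(4))*(-23) = (1*4)*(-23) = 4*(-23) = -92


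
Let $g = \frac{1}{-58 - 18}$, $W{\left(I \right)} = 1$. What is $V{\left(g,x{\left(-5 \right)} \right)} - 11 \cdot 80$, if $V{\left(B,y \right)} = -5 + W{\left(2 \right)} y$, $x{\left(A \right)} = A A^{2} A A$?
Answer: $-4010$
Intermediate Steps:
$g = - \frac{1}{76}$ ($g = \frac{1}{-76} = - \frac{1}{76} \approx -0.013158$)
$x{\left(A \right)} = A^{5}$ ($x{\left(A \right)} = A^{3} A A = A^{4} A = A^{5}$)
$V{\left(B,y \right)} = -5 + y$ ($V{\left(B,y \right)} = -5 + 1 y = -5 + y$)
$V{\left(g,x{\left(-5 \right)} \right)} - 11 \cdot 80 = \left(-5 + \left(-5\right)^{5}\right) - 11 \cdot 80 = \left(-5 - 3125\right) - 880 = -3130 - 880 = -4010$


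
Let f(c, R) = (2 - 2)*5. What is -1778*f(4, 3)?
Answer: 0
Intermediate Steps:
f(c, R) = 0 (f(c, R) = 0*5 = 0)
-1778*f(4, 3) = -1778*0 = 0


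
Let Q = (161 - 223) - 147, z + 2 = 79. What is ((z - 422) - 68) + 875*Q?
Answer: -183288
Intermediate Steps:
z = 77 (z = -2 + 79 = 77)
Q = -209 (Q = -62 - 147 = -209)
((z - 422) - 68) + 875*Q = ((77 - 422) - 68) + 875*(-209) = (-345 - 68) - 182875 = -413 - 182875 = -183288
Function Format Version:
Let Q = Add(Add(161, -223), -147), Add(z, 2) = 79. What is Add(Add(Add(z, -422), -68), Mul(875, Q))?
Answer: -183288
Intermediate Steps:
z = 77 (z = Add(-2, 79) = 77)
Q = -209 (Q = Add(-62, -147) = -209)
Add(Add(Add(z, -422), -68), Mul(875, Q)) = Add(Add(Add(77, -422), -68), Mul(875, -209)) = Add(Add(-345, -68), -182875) = Add(-413, -182875) = -183288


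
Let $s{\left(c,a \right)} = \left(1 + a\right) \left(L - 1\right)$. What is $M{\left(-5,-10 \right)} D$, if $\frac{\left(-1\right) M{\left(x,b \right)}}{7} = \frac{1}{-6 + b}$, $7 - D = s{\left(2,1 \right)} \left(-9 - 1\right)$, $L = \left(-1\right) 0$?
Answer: $- \frac{91}{16} \approx -5.6875$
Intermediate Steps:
$L = 0$
$s{\left(c,a \right)} = -1 - a$ ($s{\left(c,a \right)} = \left(1 + a\right) \left(0 - 1\right) = \left(1 + a\right) \left(-1\right) = -1 - a$)
$D = -13$ ($D = 7 - \left(-1 - 1\right) \left(-9 - 1\right) = 7 - \left(-1 - 1\right) \left(-10\right) = 7 - \left(-2\right) \left(-10\right) = 7 - 20 = -13$)
$M{\left(x,b \right)} = - \frac{7}{-6 + b}$
$M{\left(-5,-10 \right)} D = - \frac{7}{-6 - 10} \left(-13\right) = - \frac{7}{-16} \left(-13\right) = \left(-7\right) \left(- \frac{1}{16}\right) \left(-13\right) = \frac{7}{16} \left(-13\right) = - \frac{91}{16}$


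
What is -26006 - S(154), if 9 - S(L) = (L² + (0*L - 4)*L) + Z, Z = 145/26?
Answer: -75645/26 ≈ -2909.4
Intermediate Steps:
Z = 145/26 (Z = 145*(1/26) = 145/26 ≈ 5.5769)
S(L) = 89/26 - L² + 4*L (S(L) = 9 - ((L² + (0*L - 4)*L) + 145/26) = 9 - ((L² + (0 - 4)*L) + 145/26) = 9 - ((L² - 4*L) + 145/26) = 9 - (145/26 + L² - 4*L) = 9 + (-145/26 - L² + 4*L) = 89/26 - L² + 4*L)
-26006 - S(154) = -26006 - (89/26 - 1*154² + 4*154) = -26006 - (89/26 - 1*23716 + 616) = -26006 - (89/26 - 23716 + 616) = -26006 - 1*(-600511/26) = -26006 + 600511/26 = -75645/26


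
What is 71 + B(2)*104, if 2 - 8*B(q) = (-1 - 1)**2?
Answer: 45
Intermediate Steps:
B(q) = -1/4 (B(q) = 1/4 - (-1 - 1)**2/8 = 1/4 - 1/8*(-2)**2 = 1/4 - 1/8*4 = 1/4 - 1/2 = -1/4)
71 + B(2)*104 = 71 - 1/4*104 = 71 - 26 = 45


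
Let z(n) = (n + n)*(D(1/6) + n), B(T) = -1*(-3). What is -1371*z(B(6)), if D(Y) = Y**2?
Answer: -49813/2 ≈ -24907.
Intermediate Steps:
B(T) = 3
z(n) = 2*n*(1/36 + n) (z(n) = (n + n)*((1/6)**2 + n) = (2*n)*((1/6)**2 + n) = (2*n)*(1/36 + n) = 2*n*(1/36 + n))
-1371*z(B(6)) = -457*3*(1 + 36*3)/6 = -457*3*(1 + 108)/6 = -457*3*109/6 = -1371*109/6 = -49813/2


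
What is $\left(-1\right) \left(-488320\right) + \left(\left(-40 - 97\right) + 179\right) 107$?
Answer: $492814$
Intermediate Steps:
$\left(-1\right) \left(-488320\right) + \left(\left(-40 - 97\right) + 179\right) 107 = 488320 + \left(\left(-40 - 97\right) + 179\right) 107 = 488320 + \left(-137 + 179\right) 107 = 488320 + 42 \cdot 107 = 488320 + 4494 = 492814$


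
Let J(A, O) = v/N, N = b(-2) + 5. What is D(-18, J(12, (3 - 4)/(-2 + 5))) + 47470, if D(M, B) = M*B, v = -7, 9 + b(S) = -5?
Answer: 47456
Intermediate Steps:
b(S) = -14 (b(S) = -9 - 5 = -14)
N = -9 (N = -14 + 5 = -9)
J(A, O) = 7/9 (J(A, O) = -7/(-9) = -7*(-1/9) = 7/9)
D(M, B) = B*M
D(-18, J(12, (3 - 4)/(-2 + 5))) + 47470 = (7/9)*(-18) + 47470 = -14 + 47470 = 47456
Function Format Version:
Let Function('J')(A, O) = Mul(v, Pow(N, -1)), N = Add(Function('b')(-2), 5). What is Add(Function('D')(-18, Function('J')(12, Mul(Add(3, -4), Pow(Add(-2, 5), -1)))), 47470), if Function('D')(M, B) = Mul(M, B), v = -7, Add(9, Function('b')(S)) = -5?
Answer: 47456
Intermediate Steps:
Function('b')(S) = -14 (Function('b')(S) = Add(-9, -5) = -14)
N = -9 (N = Add(-14, 5) = -9)
Function('J')(A, O) = Rational(7, 9) (Function('J')(A, O) = Mul(-7, Pow(-9, -1)) = Mul(-7, Rational(-1, 9)) = Rational(7, 9))
Function('D')(M, B) = Mul(B, M)
Add(Function('D')(-18, Function('J')(12, Mul(Add(3, -4), Pow(Add(-2, 5), -1)))), 47470) = Add(Mul(Rational(7, 9), -18), 47470) = Add(-14, 47470) = 47456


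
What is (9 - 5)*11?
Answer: 44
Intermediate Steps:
(9 - 5)*11 = 4*11 = 44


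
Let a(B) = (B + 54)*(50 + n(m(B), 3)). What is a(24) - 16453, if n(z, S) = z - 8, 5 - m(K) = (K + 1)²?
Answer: -61537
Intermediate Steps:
m(K) = 5 - (1 + K)² (m(K) = 5 - (K + 1)² = 5 - (1 + K)²)
n(z, S) = -8 + z
a(B) = (47 - (1 + B)²)*(54 + B) (a(B) = (B + 54)*(50 + (-8 + (5 - (1 + B)²))) = (54 + B)*(50 + (-3 - (1 + B)²)) = (54 + B)*(47 - (1 + B)²) = (47 - (1 + B)²)*(54 + B))
a(24) - 16453 = (2484 - 1*24³ - 62*24 - 56*24²) - 16453 = (2484 - 1*13824 - 1488 - 56*576) - 16453 = (2484 - 13824 - 1488 - 32256) - 16453 = -45084 - 16453 = -61537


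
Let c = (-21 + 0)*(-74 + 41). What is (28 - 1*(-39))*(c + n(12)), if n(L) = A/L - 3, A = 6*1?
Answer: 92527/2 ≈ 46264.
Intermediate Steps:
A = 6
n(L) = -3 + 6/L (n(L) = 6/L - 3 = -3 + 6/L)
c = 693 (c = -21*(-33) = 693)
(28 - 1*(-39))*(c + n(12)) = (28 - 1*(-39))*(693 + (-3 + 6/12)) = (28 + 39)*(693 + (-3 + 6*(1/12))) = 67*(693 + (-3 + ½)) = 67*(693 - 5/2) = 67*(1381/2) = 92527/2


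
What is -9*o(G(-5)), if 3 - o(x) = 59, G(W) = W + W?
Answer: 504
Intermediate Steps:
G(W) = 2*W
o(x) = -56 (o(x) = 3 - 1*59 = 3 - 59 = -56)
-9*o(G(-5)) = -9*(-56) = 504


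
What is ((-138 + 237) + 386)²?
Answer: 235225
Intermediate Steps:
((-138 + 237) + 386)² = (99 + 386)² = 485² = 235225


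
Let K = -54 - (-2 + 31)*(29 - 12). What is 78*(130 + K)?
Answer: -32526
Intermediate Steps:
K = -547 (K = -54 - 29*17 = -54 - 1*493 = -54 - 493 = -547)
78*(130 + K) = 78*(130 - 547) = 78*(-417) = -32526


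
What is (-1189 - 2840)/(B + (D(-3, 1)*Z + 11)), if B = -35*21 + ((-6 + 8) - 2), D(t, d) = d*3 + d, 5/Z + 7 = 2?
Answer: 4029/728 ≈ 5.5343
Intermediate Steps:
Z = -1 (Z = 5/(-7 + 2) = 5/(-5) = 5*(-⅕) = -1)
D(t, d) = 4*d (D(t, d) = 3*d + d = 4*d)
B = -735 (B = -735 + (2 - 2) = -735 + 0 = -735)
(-1189 - 2840)/(B + (D(-3, 1)*Z + 11)) = (-1189 - 2840)/(-735 + ((4*1)*(-1) + 11)) = -4029/(-735 + (4*(-1) + 11)) = -4029/(-735 + (-4 + 11)) = -4029/(-735 + 7) = -4029/(-728) = -4029*(-1/728) = 4029/728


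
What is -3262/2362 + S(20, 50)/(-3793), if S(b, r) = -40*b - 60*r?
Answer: -1698583/4479533 ≈ -0.37919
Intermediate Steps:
S(b, r) = -60*r - 40*b
-3262/2362 + S(20, 50)/(-3793) = -3262/2362 + (-60*50 - 40*20)/(-3793) = -3262*1/2362 + (-3000 - 800)*(-1/3793) = -1631/1181 - 3800*(-1/3793) = -1631/1181 + 3800/3793 = -1698583/4479533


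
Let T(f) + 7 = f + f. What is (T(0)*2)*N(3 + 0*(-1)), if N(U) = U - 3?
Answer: 0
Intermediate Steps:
N(U) = -3 + U
T(f) = -7 + 2*f (T(f) = -7 + (f + f) = -7 + 2*f)
(T(0)*2)*N(3 + 0*(-1)) = ((-7 + 2*0)*2)*(-3 + (3 + 0*(-1))) = ((-7 + 0)*2)*(-3 + (3 + 0)) = (-7*2)*(-3 + 3) = -14*0 = 0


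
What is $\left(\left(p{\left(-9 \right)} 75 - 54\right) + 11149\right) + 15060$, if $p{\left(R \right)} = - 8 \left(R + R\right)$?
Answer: $36955$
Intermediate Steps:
$p{\left(R \right)} = - 16 R$ ($p{\left(R \right)} = - 8 \cdot 2 R = - 16 R$)
$\left(\left(p{\left(-9 \right)} 75 - 54\right) + 11149\right) + 15060 = \left(\left(\left(-16\right) \left(-9\right) 75 - 54\right) + 11149\right) + 15060 = \left(\left(144 \cdot 75 - 54\right) + 11149\right) + 15060 = \left(\left(10800 - 54\right) + 11149\right) + 15060 = \left(10746 + 11149\right) + 15060 = 21895 + 15060 = 36955$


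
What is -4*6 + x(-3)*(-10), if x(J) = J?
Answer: 6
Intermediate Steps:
-4*6 + x(-3)*(-10) = -4*6 - 3*(-10) = -24 + 30 = 6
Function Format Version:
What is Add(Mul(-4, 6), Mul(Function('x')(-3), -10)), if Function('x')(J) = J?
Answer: 6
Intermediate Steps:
Add(Mul(-4, 6), Mul(Function('x')(-3), -10)) = Add(Mul(-4, 6), Mul(-3, -10)) = Add(-24, 30) = 6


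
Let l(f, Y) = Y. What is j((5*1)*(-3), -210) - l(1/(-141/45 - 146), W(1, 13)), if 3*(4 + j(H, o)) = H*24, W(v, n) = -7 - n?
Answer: -104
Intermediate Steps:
j(H, o) = -4 + 8*H (j(H, o) = -4 + (H*24)/3 = -4 + (24*H)/3 = -4 + 8*H)
j((5*1)*(-3), -210) - l(1/(-141/45 - 146), W(1, 13)) = (-4 + 8*((5*1)*(-3))) - (-7 - 1*13) = (-4 + 8*(5*(-3))) - (-7 - 13) = (-4 + 8*(-15)) - 1*(-20) = (-4 - 120) + 20 = -124 + 20 = -104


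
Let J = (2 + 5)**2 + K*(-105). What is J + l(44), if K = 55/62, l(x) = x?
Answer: -9/62 ≈ -0.14516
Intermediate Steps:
K = 55/62 (K = 55*(1/62) = 55/62 ≈ 0.88710)
J = -2737/62 (J = (2 + 5)**2 + (55/62)*(-105) = 7**2 - 5775/62 = 49 - 5775/62 = -2737/62 ≈ -44.145)
J + l(44) = -2737/62 + 44 = -9/62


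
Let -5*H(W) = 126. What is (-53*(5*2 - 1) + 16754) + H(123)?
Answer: 81259/5 ≈ 16252.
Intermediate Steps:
H(W) = -126/5 (H(W) = -⅕*126 = -126/5)
(-53*(5*2 - 1) + 16754) + H(123) = (-53*(5*2 - 1) + 16754) - 126/5 = (-53*(10 - 1) + 16754) - 126/5 = (-53*9 + 16754) - 126/5 = (-477 + 16754) - 126/5 = 16277 - 126/5 = 81259/5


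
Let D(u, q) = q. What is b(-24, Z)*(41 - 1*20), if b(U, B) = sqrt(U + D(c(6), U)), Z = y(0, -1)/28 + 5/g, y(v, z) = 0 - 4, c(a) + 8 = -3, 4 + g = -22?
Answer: 84*I*sqrt(3) ≈ 145.49*I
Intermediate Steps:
g = -26 (g = -4 - 22 = -26)
c(a) = -11 (c(a) = -8 - 3 = -11)
y(v, z) = -4
Z = -61/182 (Z = -4/28 + 5/(-26) = -4*1/28 + 5*(-1/26) = -1/7 - 5/26 = -61/182 ≈ -0.33517)
b(U, B) = sqrt(2)*sqrt(U) (b(U, B) = sqrt(U + U) = sqrt(2*U) = sqrt(2)*sqrt(U))
b(-24, Z)*(41 - 1*20) = (sqrt(2)*sqrt(-24))*(41 - 1*20) = (sqrt(2)*(2*I*sqrt(6)))*(41 - 20) = (4*I*sqrt(3))*21 = 84*I*sqrt(3)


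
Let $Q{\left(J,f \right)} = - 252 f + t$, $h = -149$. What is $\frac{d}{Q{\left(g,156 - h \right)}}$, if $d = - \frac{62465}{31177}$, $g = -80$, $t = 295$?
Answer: $\frac{12493}{477413401} \approx 2.6168 \cdot 10^{-5}$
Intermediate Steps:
$Q{\left(J,f \right)} = 295 - 252 f$ ($Q{\left(J,f \right)} = - 252 f + 295 = 295 - 252 f$)
$d = - \frac{62465}{31177}$ ($d = \left(-62465\right) \frac{1}{31177} = - \frac{62465}{31177} \approx -2.0036$)
$\frac{d}{Q{\left(g,156 - h \right)}} = - \frac{62465}{31177 \left(295 - 252 \left(156 - -149\right)\right)} = - \frac{62465}{31177 \left(295 - 252 \left(156 + 149\right)\right)} = - \frac{62465}{31177 \left(295 - 76860\right)} = - \frac{62465}{31177 \left(-76565\right)} = \left(- \frac{62465}{31177}\right) \left(- \frac{1}{76565}\right) = \frac{12493}{477413401}$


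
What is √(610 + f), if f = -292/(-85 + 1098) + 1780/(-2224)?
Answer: √48290597466001/281614 ≈ 24.676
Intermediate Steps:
f = -613137/563228 (f = -292/1013 + 1780*(-1/2224) = -292*1/1013 - 445/556 = -292/1013 - 445/556 = -613137/563228 ≈ -1.0886)
√(610 + f) = √(610 - 613137/563228) = √(342955943/563228) = √48290597466001/281614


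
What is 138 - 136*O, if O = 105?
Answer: -14142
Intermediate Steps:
138 - 136*O = 138 - 136*105 = 138 - 14280 = -14142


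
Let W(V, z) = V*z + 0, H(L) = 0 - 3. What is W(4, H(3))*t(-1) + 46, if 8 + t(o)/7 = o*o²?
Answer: 802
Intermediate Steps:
H(L) = -3
W(V, z) = V*z
t(o) = -56 + 7*o³ (t(o) = -56 + 7*(o*o²) = -56 + 7*o³)
W(4, H(3))*t(-1) + 46 = (4*(-3))*(-56 + 7*(-1)³) + 46 = -12*(-56 + 7*(-1)) + 46 = -12*(-56 - 7) + 46 = -12*(-63) + 46 = 756 + 46 = 802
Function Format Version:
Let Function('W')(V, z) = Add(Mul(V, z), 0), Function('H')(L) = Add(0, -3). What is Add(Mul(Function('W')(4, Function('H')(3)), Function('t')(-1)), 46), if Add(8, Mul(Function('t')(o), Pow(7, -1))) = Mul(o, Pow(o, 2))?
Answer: 802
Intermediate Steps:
Function('H')(L) = -3
Function('W')(V, z) = Mul(V, z)
Function('t')(o) = Add(-56, Mul(7, Pow(o, 3))) (Function('t')(o) = Add(-56, Mul(7, Mul(o, Pow(o, 2)))) = Add(-56, Mul(7, Pow(o, 3))))
Add(Mul(Function('W')(4, Function('H')(3)), Function('t')(-1)), 46) = Add(Mul(Mul(4, -3), Add(-56, Mul(7, Pow(-1, 3)))), 46) = Add(Mul(-12, Add(-56, Mul(7, -1))), 46) = Add(Mul(-12, Add(-56, -7)), 46) = Add(Mul(-12, -63), 46) = Add(756, 46) = 802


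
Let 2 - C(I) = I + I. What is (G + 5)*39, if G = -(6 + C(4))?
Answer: 195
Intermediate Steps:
C(I) = 2 - 2*I (C(I) = 2 - (I + I) = 2 - 2*I)
G = 0 (G = -(6 + (2 - 2*4)) = -(6 + (2 - 8)) = -(6 - 6) = -1*0 = 0)
(G + 5)*39 = (0 + 5)*39 = 5*39 = 195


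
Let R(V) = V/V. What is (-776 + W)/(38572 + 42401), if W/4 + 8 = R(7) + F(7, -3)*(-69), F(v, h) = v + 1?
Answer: -1004/26991 ≈ -0.037198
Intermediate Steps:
F(v, h) = 1 + v
R(V) = 1
W = -2236 (W = -32 + 4*(1 + (1 + 7)*(-69)) = -32 + 4*(1 + 8*(-69)) = -32 + 4*(1 - 552) = -32 + 4*(-551) = -32 - 2204 = -2236)
(-776 + W)/(38572 + 42401) = (-776 - 2236)/(38572 + 42401) = -3012/80973 = -3012*1/80973 = -1004/26991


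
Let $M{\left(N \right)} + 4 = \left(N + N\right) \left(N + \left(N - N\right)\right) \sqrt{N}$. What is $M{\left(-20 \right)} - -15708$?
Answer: $15704 + 1600 i \sqrt{5} \approx 15704.0 + 3577.7 i$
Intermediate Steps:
$M{\left(N \right)} = -4 + 2 N^{\frac{5}{2}}$ ($M{\left(N \right)} = -4 + \left(N + N\right) \left(N + \left(N - N\right)\right) \sqrt{N} = -4 + 2 N \left(N + 0\right) \sqrt{N} = -4 + 2 N N \sqrt{N} = -4 + 2 N^{2} \sqrt{N} = -4 + 2 N^{\frac{5}{2}}$)
$M{\left(-20 \right)} - -15708 = \left(-4 + 2 \left(-20\right)^{\frac{5}{2}}\right) - -15708 = \left(-4 + 2 \cdot 800 i \sqrt{5}\right) + 15708 = \left(-4 + 1600 i \sqrt{5}\right) + 15708 = 15704 + 1600 i \sqrt{5}$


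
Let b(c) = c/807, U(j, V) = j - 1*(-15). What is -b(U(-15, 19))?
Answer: 0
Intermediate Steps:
U(j, V) = 15 + j (U(j, V) = j + 15 = 15 + j)
b(c) = c/807 (b(c) = c*(1/807) = c/807)
-b(U(-15, 19)) = -(15 - 15)/807 = -0/807 = -1*0 = 0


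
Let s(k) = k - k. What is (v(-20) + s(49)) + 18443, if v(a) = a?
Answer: 18423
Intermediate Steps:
s(k) = 0
(v(-20) + s(49)) + 18443 = (-20 + 0) + 18443 = -20 + 18443 = 18423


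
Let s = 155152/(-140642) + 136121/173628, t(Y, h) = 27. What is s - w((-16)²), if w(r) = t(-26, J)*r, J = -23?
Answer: -84397306193143/12209694588 ≈ -6912.3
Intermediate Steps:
s = -3897200887/12209694588 (s = 155152*(-1/140642) + 136121*(1/173628) = -77576/70321 + 136121/173628 = -3897200887/12209694588 ≈ -0.31919)
w(r) = 27*r
s - w((-16)²) = -3897200887/12209694588 - 27*(-16)² = -3897200887/12209694588 - 27*256 = -3897200887/12209694588 - 1*6912 = -3897200887/12209694588 - 6912 = -84397306193143/12209694588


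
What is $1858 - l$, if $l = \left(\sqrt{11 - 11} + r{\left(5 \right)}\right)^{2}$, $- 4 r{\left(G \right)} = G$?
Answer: $\frac{29703}{16} \approx 1856.4$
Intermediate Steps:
$r{\left(G \right)} = - \frac{G}{4}$
$l = \frac{25}{16}$ ($l = \left(\sqrt{11 - 11} - \frac{5}{4}\right)^{2} = \left(\sqrt{0} - \frac{5}{4}\right)^{2} = \left(0 - \frac{5}{4}\right)^{2} = \left(- \frac{5}{4}\right)^{2} = \frac{25}{16} \approx 1.5625$)
$1858 - l = 1858 - \frac{25}{16} = \frac{29703}{16}$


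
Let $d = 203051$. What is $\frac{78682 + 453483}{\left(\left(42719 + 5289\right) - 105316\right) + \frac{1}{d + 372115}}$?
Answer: $- \frac{306083214390}{32961613127} \approx -9.2861$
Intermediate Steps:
$\frac{78682 + 453483}{\left(\left(42719 + 5289\right) - 105316\right) + \frac{1}{d + 372115}} = \frac{78682 + 453483}{\left(\left(42719 + 5289\right) - 105316\right) + \frac{1}{203051 + 372115}} = \frac{532165}{\left(48008 - 105316\right) + \frac{1}{575166}} = \frac{532165}{-57308 + \frac{1}{575166}} = \frac{532165}{- \frac{32961613127}{575166}} = 532165 \left(- \frac{575166}{32961613127}\right) = - \frac{306083214390}{32961613127}$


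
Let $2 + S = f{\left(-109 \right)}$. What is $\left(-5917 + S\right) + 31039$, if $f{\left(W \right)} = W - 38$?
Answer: $24973$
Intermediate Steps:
$f{\left(W \right)} = -38 + W$
$S = -149$ ($S = -2 - 147 = -149$)
$\left(-5917 + S\right) + 31039 = \left(-5917 - 149\right) + 31039 = -6066 + 31039 = 24973$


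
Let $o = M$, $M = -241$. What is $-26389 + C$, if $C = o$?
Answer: $-26630$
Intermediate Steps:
$o = -241$
$C = -241$
$-26389 + C = -26389 - 241 = -26630$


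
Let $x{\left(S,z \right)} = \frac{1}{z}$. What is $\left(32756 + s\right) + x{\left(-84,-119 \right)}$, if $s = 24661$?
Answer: $\frac{6832622}{119} \approx 57417.0$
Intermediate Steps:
$\left(32756 + s\right) + x{\left(-84,-119 \right)} = \left(32756 + 24661\right) + \frac{1}{-119} = 57417 - \frac{1}{119} = \frac{6832622}{119}$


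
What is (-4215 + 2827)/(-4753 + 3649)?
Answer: 347/276 ≈ 1.2572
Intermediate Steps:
(-4215 + 2827)/(-4753 + 3649) = -1388/(-1104) = -1388*(-1/1104) = 347/276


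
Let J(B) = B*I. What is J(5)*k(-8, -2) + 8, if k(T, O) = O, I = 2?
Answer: -12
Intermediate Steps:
J(B) = 2*B (J(B) = B*2 = 2*B)
J(5)*k(-8, -2) + 8 = (2*5)*(-2) + 8 = 10*(-2) + 8 = -20 + 8 = -12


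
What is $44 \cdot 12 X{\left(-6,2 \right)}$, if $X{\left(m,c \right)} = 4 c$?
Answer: $4224$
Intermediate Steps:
$44 \cdot 12 X{\left(-6,2 \right)} = 44 \cdot 12 \cdot 4 \cdot 2 = 528 \cdot 8 = 4224$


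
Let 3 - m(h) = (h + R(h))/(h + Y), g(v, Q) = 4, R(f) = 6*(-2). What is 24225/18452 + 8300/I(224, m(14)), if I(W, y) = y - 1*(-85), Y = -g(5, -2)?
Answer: 776392775/8100428 ≈ 95.846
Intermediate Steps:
R(f) = -12
Y = -4 (Y = -1*4 = -4)
m(h) = 3 - (-12 + h)/(-4 + h) (m(h) = 3 - (h - 12)/(h - 4) = 3 - (-12 + h)/(-4 + h))
I(W, y) = 85 + y (I(W, y) = y + 85 = 85 + y)
24225/18452 + 8300/I(224, m(14)) = 24225/18452 + 8300/(85 + 2*14/(-4 + 14)) = 24225*(1/18452) + 8300/(85 + 2*14/10) = 24225/18452 + 8300/(85 + 2*14*(⅒)) = 24225/18452 + 8300/(85 + 14/5) = 24225/18452 + 8300/(439/5) = 24225/18452 + 8300*(5/439) = 24225/18452 + 41500/439 = 776392775/8100428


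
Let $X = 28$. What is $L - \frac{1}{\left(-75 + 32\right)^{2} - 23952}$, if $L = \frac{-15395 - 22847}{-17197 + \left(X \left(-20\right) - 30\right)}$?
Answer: $\frac{845280713}{393146061} \approx 2.15$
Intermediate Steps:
$L = \frac{38242}{17787}$ ($L = \frac{-15395 - 22847}{-17197 + \left(28 \left(-20\right) - 30\right)} = - \frac{38242}{-17197 - 590} = - \frac{38242}{-17787} = \left(-38242\right) \left(- \frac{1}{17787}\right) = \frac{38242}{17787} \approx 2.15$)
$L - \frac{1}{\left(-75 + 32\right)^{2} - 23952} = \frac{38242}{17787} - \frac{1}{\left(-75 + 32\right)^{2} - 23952} = \frac{38242}{17787} - \frac{1}{\left(-43\right)^{2} - 23952} = \frac{38242}{17787} - \frac{1}{1849 - 23952} = \frac{38242}{17787} - \frac{1}{-22103} = \frac{38242}{17787} - - \frac{1}{22103} = \frac{38242}{17787} + \frac{1}{22103} = \frac{845280713}{393146061}$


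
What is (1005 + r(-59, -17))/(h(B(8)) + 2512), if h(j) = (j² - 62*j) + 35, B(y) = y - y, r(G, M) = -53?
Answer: 952/2547 ≈ 0.37377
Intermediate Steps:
B(y) = 0
h(j) = 35 + j² - 62*j
(1005 + r(-59, -17))/(h(B(8)) + 2512) = (1005 - 53)/((35 + 0² - 62*0) + 2512) = 952/((35 + 0 + 0) + 2512) = 952/(35 + 2512) = 952/2547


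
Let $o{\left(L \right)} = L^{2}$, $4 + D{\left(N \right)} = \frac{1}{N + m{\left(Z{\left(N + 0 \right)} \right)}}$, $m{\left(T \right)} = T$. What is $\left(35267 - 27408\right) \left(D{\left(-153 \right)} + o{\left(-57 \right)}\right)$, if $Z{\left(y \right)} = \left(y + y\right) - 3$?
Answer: $\frac{11782126351}{462} \approx 2.5502 \cdot 10^{7}$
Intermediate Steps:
$Z{\left(y \right)} = -3 + 2 y$ ($Z{\left(y \right)} = 2 y - 3 = -3 + 2 y$)
$D{\left(N \right)} = -4 + \frac{1}{-3 + 3 N}$ ($D{\left(N \right)} = -4 + \frac{1}{N + \left(-3 + 2 \left(N + 0\right)\right)} = -4 + \frac{1}{N + \left(-3 + 2 N\right)} = -4 + \frac{1}{-3 + 3 N}$)
$\left(35267 - 27408\right) \left(D{\left(-153 \right)} + o{\left(-57 \right)}\right) = \left(35267 - 27408\right) \left(\frac{13 - -1836}{3 \left(-1 - 153\right)} + \left(-57\right)^{2}\right) = 7859 \left(\frac{13 + 1836}{3 \left(-154\right)} + 3249\right) = 7859 \left(\frac{1}{3} \left(- \frac{1}{154}\right) 1849 + 3249\right) = 7859 \left(- \frac{1849}{462} + 3249\right) = 7859 \cdot \frac{1499189}{462} = \frac{11782126351}{462}$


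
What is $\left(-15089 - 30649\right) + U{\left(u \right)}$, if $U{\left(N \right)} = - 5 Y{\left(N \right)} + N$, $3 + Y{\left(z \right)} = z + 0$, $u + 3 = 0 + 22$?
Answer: $-45799$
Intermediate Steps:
$u = 19$ ($u = -3 + \left(0 + 22\right) = -3 + 22 = 19$)
$Y{\left(z \right)} = -3 + z$ ($Y{\left(z \right)} = -3 + \left(z + 0\right) = -3 + z$)
$U{\left(N \right)} = 15 - 4 N$ ($U{\left(N \right)} = - 5 \left(-3 + N\right) + N = \left(15 - 5 N\right) + N = 15 - 4 N$)
$\left(-15089 - 30649\right) + U{\left(u \right)} = \left(-15089 - 30649\right) + \left(15 - 76\right) = -45738 + \left(15 - 76\right) = -45738 - 61 = -45799$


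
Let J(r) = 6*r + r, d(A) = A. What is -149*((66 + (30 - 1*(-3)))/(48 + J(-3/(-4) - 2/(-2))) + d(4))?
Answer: -202640/241 ≈ -840.83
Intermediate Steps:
J(r) = 7*r
-149*((66 + (30 - 1*(-3)))/(48 + J(-3/(-4) - 2/(-2))) + d(4)) = -149*((66 + (30 - 1*(-3)))/(48 + 7*(-3/(-4) - 2/(-2))) + 4) = -149*((66 + (30 + 3))/(48 + 7*(-3*(-¼) - 2*(-½))) + 4) = -149*((66 + 33)/(48 + 7*(¾ + 1)) + 4) = -149*(99/(48 + 7*(7/4)) + 4) = -149*(99/(48 + 49/4) + 4) = -149*(99/(241/4) + 4) = -149*(99*(4/241) + 4) = -149*(396/241 + 4) = -149*1360/241 = -202640/241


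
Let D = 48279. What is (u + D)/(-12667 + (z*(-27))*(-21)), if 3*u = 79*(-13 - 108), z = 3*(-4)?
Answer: -135278/58413 ≈ -2.3159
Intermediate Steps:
z = -12
u = -9559/3 (u = (79*(-13 - 108))/3 = (79*(-121))/3 = (1/3)*(-9559) = -9559/3 ≈ -3186.3)
(u + D)/(-12667 + (z*(-27))*(-21)) = (-9559/3 + 48279)/(-12667 - 12*(-27)*(-21)) = 135278/(3*(-12667 + 324*(-21))) = 135278/(3*(-12667 - 6804)) = (135278/3)/(-19471) = (135278/3)*(-1/19471) = -135278/58413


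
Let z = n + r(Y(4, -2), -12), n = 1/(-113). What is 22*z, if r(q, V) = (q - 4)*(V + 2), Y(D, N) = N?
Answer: 149138/113 ≈ 1319.8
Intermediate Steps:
r(q, V) = (-4 + q)*(2 + V)
n = -1/113 ≈ -0.0088496
z = 6779/113 (z = -1/113 + (-8 - 4*(-12) + 2*(-2) - 12*(-2)) = -1/113 + (-8 + 48 - 4 + 24) = -1/113 + 60 = 6779/113 ≈ 59.991)
22*z = 22*(6779/113) = 149138/113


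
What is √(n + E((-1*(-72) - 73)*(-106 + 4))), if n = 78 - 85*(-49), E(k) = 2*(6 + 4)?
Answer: 7*√87 ≈ 65.292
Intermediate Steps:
E(k) = 20 (E(k) = 2*10 = 20)
n = 4243 (n = 78 + 4165 = 4243)
√(n + E((-1*(-72) - 73)*(-106 + 4))) = √(4243 + 20) = √4263 = 7*√87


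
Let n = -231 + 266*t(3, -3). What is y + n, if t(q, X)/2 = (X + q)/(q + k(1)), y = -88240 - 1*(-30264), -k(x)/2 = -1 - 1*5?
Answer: -58207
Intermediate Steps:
k(x) = 12 (k(x) = -2*(-1 - 1*5) = -2*(-1 - 5) = -2*(-6) = 12)
y = -57976 (y = -88240 + 30264 = -57976)
t(q, X) = 2*(X + q)/(12 + q) (t(q, X) = 2*((X + q)/(q + 12)) = 2*((X + q)/(12 + q)) = 2*(X + q)/(12 + q))
n = -231 (n = -231 + 266*(2*(-3 + 3)/(12 + 3)) = -231 + 266*(2*0/15) = -231 + 266*(2*(1/15)*0) = -231 + 266*0 = -231 + 0 = -231)
y + n = -57976 - 231 = -58207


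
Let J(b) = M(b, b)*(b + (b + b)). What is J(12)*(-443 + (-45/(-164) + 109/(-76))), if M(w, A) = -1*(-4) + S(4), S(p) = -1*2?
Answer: -24912036/779 ≈ -31980.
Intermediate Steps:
S(p) = -2
M(w, A) = 2 (M(w, A) = -1*(-4) - 2 = 4 - 2 = 2)
J(b) = 6*b (J(b) = 2*(b + (b + b)) = 2*(b + 2*b) = 2*(3*b) = 6*b)
J(12)*(-443 + (-45/(-164) + 109/(-76))) = (6*12)*(-443 + (-45/(-164) + 109/(-76))) = 72*(-443 + (-45*(-1/164) + 109*(-1/76))) = 72*(-443 + (45/164 - 109/76)) = 72*(-443 - 1807/1558) = 72*(-692001/1558) = -24912036/779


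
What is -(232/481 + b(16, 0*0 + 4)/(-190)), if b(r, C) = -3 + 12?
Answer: -39751/91390 ≈ -0.43496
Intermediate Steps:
b(r, C) = 9
-(232/481 + b(16, 0*0 + 4)/(-190)) = -(232/481 + 9/(-190)) = -(232*(1/481) + 9*(-1/190)) = -(232/481 - 9/190) = -1*39751/91390 = -39751/91390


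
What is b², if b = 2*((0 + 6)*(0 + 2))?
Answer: 576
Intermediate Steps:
b = 24 (b = 2*(6*2) = 2*12 = 24)
b² = 24² = 576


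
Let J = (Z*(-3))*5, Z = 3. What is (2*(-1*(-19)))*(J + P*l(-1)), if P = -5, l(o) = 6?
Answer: -2850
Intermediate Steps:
J = -45 (J = (3*(-3))*5 = -9*5 = -45)
(2*(-1*(-19)))*(J + P*l(-1)) = (2*(-1*(-19)))*(-45 - 5*6) = (2*19)*(-45 - 30) = 38*(-75) = -2850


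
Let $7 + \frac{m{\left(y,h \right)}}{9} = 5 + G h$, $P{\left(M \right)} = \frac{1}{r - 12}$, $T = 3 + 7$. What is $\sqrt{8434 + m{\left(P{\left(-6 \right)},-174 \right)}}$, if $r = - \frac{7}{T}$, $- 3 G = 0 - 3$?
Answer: $5 \sqrt{274} \approx 82.765$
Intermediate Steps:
$T = 10$
$G = 1$ ($G = - \frac{0 - 3}{3} = \left(- \frac{1}{3}\right) \left(-3\right) = 1$)
$r = - \frac{7}{10} \approx -0.7$
$P{\left(M \right)} = - \frac{10}{127}$ ($P{\left(M \right)} = \frac{1}{- \frac{7}{10} - 12} = \frac{1}{- \frac{127}{10}} = - \frac{10}{127}$)
$m{\left(y,h \right)} = -18 + 9 h$ ($m{\left(y,h \right)} = -63 + 9 \left(5 + 1 h\right) = -63 + 9 \left(5 + h\right) = -63 + \left(45 + 9 h\right) = -18 + 9 h$)
$\sqrt{8434 + m{\left(P{\left(-6 \right)},-174 \right)}} = \sqrt{8434 + \left(-18 + 9 \left(-174\right)\right)} = \sqrt{8434 - 1584} = \sqrt{6850} = 5 \sqrt{274}$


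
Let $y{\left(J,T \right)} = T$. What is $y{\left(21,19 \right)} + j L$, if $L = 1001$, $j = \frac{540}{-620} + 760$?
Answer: $\frac{23557122}{31} \approx 7.5991 \cdot 10^{5}$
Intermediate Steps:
$j = \frac{23533}{31}$ ($j = 540 \left(- \frac{1}{620}\right) + 760 = - \frac{27}{31} + 760 = \frac{23533}{31} \approx 759.13$)
$y{\left(21,19 \right)} + j L = 19 + \frac{23533}{31} \cdot 1001 = 19 + \frac{23556533}{31} = \frac{23557122}{31}$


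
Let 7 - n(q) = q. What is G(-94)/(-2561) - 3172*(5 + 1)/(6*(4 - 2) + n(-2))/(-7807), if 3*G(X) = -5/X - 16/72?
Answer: 3172512323/27323734914 ≈ 0.11611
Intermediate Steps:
n(q) = 7 - q
G(X) = -2/27 - 5/(3*X) (G(X) = (-5/X - 16/72)/3 = (-5/X - 16*1/72)/3 = (-5/X - 2/9)/3 = (-2/9 - 5/X)/3 = -2/27 - 5/(3*X))
G(-94)/(-2561) - 3172*(5 + 1)/(6*(4 - 2) + n(-2))/(-7807) = ((1/27)*(-45 - 2*(-94))/(-94))/(-2561) - 3172*(5 + 1)/(6*(4 - 2) + (7 - 1*(-2)))/(-7807) = ((1/27)*(-1/94)*(-45 + 188))*(-1/2561) - 19032/(6*2 + (7 + 2))*(-1/7807) = ((1/27)*(-1/94)*143)*(-1/2561) - 19032/(12 + 9)*(-1/7807) = -143/2538*(-1/2561) - 19032/21*(-1/7807) = 11/499986 - 19032/21*(-1/7807) = 11/499986 - 3172*2/7*(-1/7807) = 11/499986 - 6344/7*(-1/7807) = 11/499986 + 6344/54649 = 3172512323/27323734914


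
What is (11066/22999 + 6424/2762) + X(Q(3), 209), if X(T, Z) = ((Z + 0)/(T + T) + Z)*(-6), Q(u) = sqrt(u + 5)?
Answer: -39739915292/31761619 - 627*sqrt(2)/4 ≈ -1472.9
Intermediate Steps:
Q(u) = sqrt(5 + u)
X(T, Z) = -6*Z - 3*Z/T (X(T, Z) = (Z/((2*T)) + Z)*(-6) = (Z*(1/(2*T)) + Z)*(-6) = (Z/(2*T) + Z)*(-6) = (Z + Z/(2*T))*(-6) = -6*Z - 3*Z/T)
(11066/22999 + 6424/2762) + X(Q(3), 209) = (11066/22999 + 6424/2762) + (-6*209 - 3*209/sqrt(5 + 3)) = (11066*(1/22999) + 6424*(1/2762)) + (-1254 - 3*209/sqrt(8)) = (11066/22999 + 3212/1381) + (-1254 - 3*209/2*sqrt(2)) = 89154934/31761619 + (-1254 - 3*209*sqrt(2)/4) = 89154934/31761619 + (-1254 - 627*sqrt(2)/4) = -39739915292/31761619 - 627*sqrt(2)/4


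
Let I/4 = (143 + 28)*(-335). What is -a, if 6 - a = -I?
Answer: 229134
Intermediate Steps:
I = -229140 (I = 4*((143 + 28)*(-335)) = 4*(171*(-335)) = 4*(-57285) = -229140)
a = -229134 (a = 6 - (-1)*(-229140) = 6 - 1*229140 = 6 - 229140 = -229134)
-a = -1*(-229134) = 229134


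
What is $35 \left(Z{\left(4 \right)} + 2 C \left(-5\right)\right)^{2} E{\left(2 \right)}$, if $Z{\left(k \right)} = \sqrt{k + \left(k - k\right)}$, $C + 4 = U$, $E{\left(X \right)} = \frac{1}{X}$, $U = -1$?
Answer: $47320$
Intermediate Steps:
$C = -5$ ($C = -4 - 1 = -5$)
$Z{\left(k \right)} = \sqrt{k}$ ($Z{\left(k \right)} = \sqrt{k + 0} = \sqrt{k}$)
$35 \left(Z{\left(4 \right)} + 2 C \left(-5\right)\right)^{2} E{\left(2 \right)} = \frac{35 \left(\sqrt{4} + 2 \left(-5\right) \left(-5\right)\right)^{2}}{2} = 35 \left(2 - -50\right)^{2} \cdot \frac{1}{2} = 35 \left(2 + 50\right)^{2} \cdot \frac{1}{2} = 35 \cdot 52^{2} \cdot \frac{1}{2} = 35 \cdot 2704 \cdot \frac{1}{2} = 94640 \cdot \frac{1}{2} = 47320$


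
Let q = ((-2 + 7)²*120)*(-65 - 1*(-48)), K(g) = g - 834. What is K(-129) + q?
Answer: -51963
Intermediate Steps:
K(g) = -834 + g
q = -51000 (q = (5²*120)*(-65 + 48) = (25*120)*(-17) = 3000*(-17) = -51000)
K(-129) + q = (-834 - 129) - 51000 = -963 - 51000 = -51963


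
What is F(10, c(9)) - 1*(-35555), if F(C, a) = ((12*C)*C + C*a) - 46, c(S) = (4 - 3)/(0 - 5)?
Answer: 36707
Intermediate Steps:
c(S) = -1/5 (c(S) = 1/(-5) = 1*(-1/5) = -1/5)
F(C, a) = -46 + 12*C**2 + C*a (F(C, a) = (12*C**2 + C*a) - 46 = -46 + 12*C**2 + C*a)
F(10, c(9)) - 1*(-35555) = (-46 + 12*10**2 + 10*(-1/5)) - 1*(-35555) = (-46 + 12*100 - 2) + 35555 = (-46 + 1200 - 2) + 35555 = 1152 + 35555 = 36707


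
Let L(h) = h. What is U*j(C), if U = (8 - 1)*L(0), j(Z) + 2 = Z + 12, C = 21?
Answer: 0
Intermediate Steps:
j(Z) = 10 + Z (j(Z) = -2 + (Z + 12) = -2 + (12 + Z) = 10 + Z)
U = 0 (U = (8 - 1)*0 = 7*0 = 0)
U*j(C) = 0*(10 + 21) = 0*31 = 0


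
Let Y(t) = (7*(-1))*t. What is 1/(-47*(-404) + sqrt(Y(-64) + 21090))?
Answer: 9494/180261303 - 11*sqrt(178)/360522606 ≈ 5.2261e-5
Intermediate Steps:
Y(t) = -7*t
1/(-47*(-404) + sqrt(Y(-64) + 21090)) = 1/(-47*(-404) + sqrt(-7*(-64) + 21090)) = 1/(18988 + sqrt(448 + 21090)) = 1/(18988 + sqrt(21538)) = 1/(18988 + 11*sqrt(178))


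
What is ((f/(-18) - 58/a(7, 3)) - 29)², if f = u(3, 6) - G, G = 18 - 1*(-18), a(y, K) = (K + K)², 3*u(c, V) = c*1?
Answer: 7396/9 ≈ 821.78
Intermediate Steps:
u(c, V) = c/3 (u(c, V) = (c*1)/3 = c/3)
a(y, K) = 4*K² (a(y, K) = (2*K)² = 4*K²)
G = 36 (G = 18 + 18 = 36)
f = -35 (f = (⅓)*3 - 1*36 = 1 - 36 = -35)
((f/(-18) - 58/a(7, 3)) - 29)² = ((-35/(-18) - 58/(4*3²)) - 29)² = ((-35*(-1/18) - 58/(4*9)) - 29)² = ((35/18 - 58/36) - 29)² = ((35/18 - 58*1/36) - 29)² = ((35/18 - 29/18) - 29)² = (⅓ - 29)² = (-86/3)² = 7396/9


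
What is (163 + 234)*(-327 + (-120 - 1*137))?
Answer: -231848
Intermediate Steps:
(163 + 234)*(-327 + (-120 - 1*137)) = 397*(-327 + (-120 - 137)) = 397*(-327 - 257) = 397*(-584) = -231848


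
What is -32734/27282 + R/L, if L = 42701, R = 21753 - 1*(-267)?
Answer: -398512447/582484341 ≈ -0.68416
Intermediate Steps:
R = 22020 (R = 21753 + 267 = 22020)
-32734/27282 + R/L = -32734/27282 + 22020/42701 = -32734*1/27282 + 22020*(1/42701) = -16367/13641 + 22020/42701 = -398512447/582484341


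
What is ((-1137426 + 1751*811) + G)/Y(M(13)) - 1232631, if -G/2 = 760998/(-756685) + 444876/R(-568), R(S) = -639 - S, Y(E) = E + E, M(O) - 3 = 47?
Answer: -6606407224201439/5372463500 ≈ -1.2297e+6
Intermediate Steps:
M(O) = 50 (M(O) = 3 + 47 = 50)
Y(E) = 2*E
G = 673370053836/53724635 (G = -2*(760998/(-756685) + 444876/(-639 - 1*(-568))) = -2*(760998*(-1/756685) + 444876/(-639 + 568)) = -2*(-760998/756685 + 444876/(-71)) = -2*(-760998/756685 + 444876*(-1/71)) = -2*(-760998/756685 - 444876/71) = -2*(-336685026918/53724635) = 673370053836/53724635 ≈ 12534.)
((-1137426 + 1751*811) + G)/Y(M(13)) - 1232631 = ((-1137426 + 1751*811) + 673370053836/53724635)/((2*50)) - 1232631 = ((-1137426 + 1420061) + 673370053836/53724635)/100 - 1232631 = (282635 + 673370053836/53724635)*(1/100) - 1232631 = (15857832267061/53724635)*(1/100) - 1232631 = 15857832267061/5372463500 - 1232631 = -6606407224201439/5372463500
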